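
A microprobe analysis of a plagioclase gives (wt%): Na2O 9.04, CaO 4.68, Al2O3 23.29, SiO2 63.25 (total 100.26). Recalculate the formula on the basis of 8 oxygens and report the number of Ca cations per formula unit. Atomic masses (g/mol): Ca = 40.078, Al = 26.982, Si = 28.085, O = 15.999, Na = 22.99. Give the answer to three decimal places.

0.221 Ca apfu

Na2O: 9.04/61.979 = 0.14586 mol → 0.29172 mol Na, 0.14586 mol O.
CaO: 4.68/56.077 = 0.08346 mol → 0.08346 mol Ca, 0.08346 mol O.
Al2O3: 23.29/101.961 = 0.22842 mol → 0.45684 mol Al, 0.68526 mol O.
SiO2: 63.25/60.083 = 1.05271 mol → 1.05271 mol Si, 2.10542 mol O.
Total oxygen = 3.02000 mol. Normalization factor = 8/3.02000 = 2.64901.
Ca per 8 O = 0.08346 × 2.64901 = 0.221.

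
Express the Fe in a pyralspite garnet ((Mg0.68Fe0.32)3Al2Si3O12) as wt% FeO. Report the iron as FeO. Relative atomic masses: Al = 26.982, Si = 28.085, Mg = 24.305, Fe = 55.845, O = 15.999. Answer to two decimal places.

15.91 wt%

M((Mg0.68Fe0.32)3Al2Si3O12) = 433.400 g/mol; M(FeO) = 71.844 g/mol.
Moles FeO per formula unit = 0.96 Fe ÷ 1 = 0.9600.
FeO fraction = (0.9600 × 71.844) / 433.400 = 68.970/433.400 = 0.1591.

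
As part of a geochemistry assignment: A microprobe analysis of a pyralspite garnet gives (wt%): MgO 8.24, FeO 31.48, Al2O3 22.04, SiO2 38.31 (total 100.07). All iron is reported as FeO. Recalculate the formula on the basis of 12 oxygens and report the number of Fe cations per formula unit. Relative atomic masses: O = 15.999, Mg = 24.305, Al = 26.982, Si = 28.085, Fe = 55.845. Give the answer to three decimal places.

MgO: 8.24/40.304 = 0.20445 mol → 0.20445 mol Mg, 0.20445 mol O.
FeO: 31.48/71.844 = 0.43817 mol → 0.43817 mol Fe, 0.43817 mol O.
Al2O3: 22.04/101.961 = 0.21616 mol → 0.43232 mol Al, 0.64848 mol O.
SiO2: 38.31/60.083 = 0.63762 mol → 0.63762 mol Si, 1.27524 mol O.
Total oxygen = 2.56634 mol. Normalization factor = 12/2.56634 = 4.67592.
Fe per 12 O = 0.43817 × 4.67592 = 2.049.

2.049 Fe apfu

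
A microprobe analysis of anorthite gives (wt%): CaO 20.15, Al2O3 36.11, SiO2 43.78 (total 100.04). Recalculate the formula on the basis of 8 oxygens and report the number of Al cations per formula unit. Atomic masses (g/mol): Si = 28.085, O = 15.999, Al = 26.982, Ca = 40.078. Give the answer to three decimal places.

1.968 Al apfu

CaO: 20.15/56.077 = 0.35933 mol → 0.35933 mol Ca, 0.35933 mol O.
Al2O3: 36.11/101.961 = 0.35416 mol → 0.70832 mol Al, 1.06248 mol O.
SiO2: 43.78/60.083 = 0.72866 mol → 0.72866 mol Si, 1.45732 mol O.
Total oxygen = 2.87913 mol. Normalization factor = 8/2.87913 = 2.77862.
Al per 8 O = 0.70832 × 2.77862 = 1.968.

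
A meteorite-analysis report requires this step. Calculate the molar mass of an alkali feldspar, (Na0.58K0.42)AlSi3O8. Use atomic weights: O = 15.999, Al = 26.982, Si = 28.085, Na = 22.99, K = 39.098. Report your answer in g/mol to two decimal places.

268.98 g/mol

M = 0.58(22.99) + 0.42(39.098) + 1(26.982) + 3(28.085) + 8(15.999)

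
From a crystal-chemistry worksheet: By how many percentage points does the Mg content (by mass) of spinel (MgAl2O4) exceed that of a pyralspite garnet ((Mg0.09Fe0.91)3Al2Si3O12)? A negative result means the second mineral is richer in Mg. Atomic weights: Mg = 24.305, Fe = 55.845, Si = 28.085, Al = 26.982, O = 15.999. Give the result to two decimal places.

15.74 percentage points

Mg in MgAl2O4: molar mass 142.265 g/mol; 1×24.305 = 24.305 g → 17.08 wt%.
Mg in (Mg0.09Fe0.91)3Al2Si3O12: molar mass 489.226 g/mol; 0.27×24.305 = 6.562 g → 1.34 wt%.
Difference = 17.08 − 1.34 = 15.74 percentage points.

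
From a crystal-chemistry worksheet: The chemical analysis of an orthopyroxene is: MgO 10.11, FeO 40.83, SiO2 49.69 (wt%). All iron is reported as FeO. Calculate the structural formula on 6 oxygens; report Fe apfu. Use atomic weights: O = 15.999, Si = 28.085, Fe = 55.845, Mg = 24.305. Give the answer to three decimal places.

MgO: 10.11/40.304 = 0.25084 mol → 0.25084 mol Mg, 0.25084 mol O.
FeO: 40.83/71.844 = 0.56831 mol → 0.56831 mol Fe, 0.56831 mol O.
SiO2: 49.69/60.083 = 0.82702 mol → 0.82702 mol Si, 1.65404 mol O.
Total oxygen = 2.47319 mol. Normalization factor = 6/2.47319 = 2.42602.
Fe per 6 O = 0.56831 × 2.42602 = 1.379.

1.379 Fe apfu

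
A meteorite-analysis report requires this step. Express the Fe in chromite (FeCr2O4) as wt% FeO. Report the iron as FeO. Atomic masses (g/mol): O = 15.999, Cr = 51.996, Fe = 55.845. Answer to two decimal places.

32.10 wt%

M(FeCr2O4) = 223.833 g/mol; M(FeO) = 71.844 g/mol.
Moles FeO per formula unit = 1 Fe ÷ 1 = 1.0000.
FeO fraction = (1.0000 × 71.844) / 223.833 = 71.844/223.833 = 0.3210.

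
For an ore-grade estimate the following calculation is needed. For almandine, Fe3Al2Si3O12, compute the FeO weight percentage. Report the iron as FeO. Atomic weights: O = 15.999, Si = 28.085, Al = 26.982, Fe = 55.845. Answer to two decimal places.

43.30 wt%

M(Fe3Al2Si3O12) = 497.742 g/mol; M(FeO) = 71.844 g/mol.
Moles FeO per formula unit = 3 Fe ÷ 1 = 3.0000.
FeO fraction = (3.0000 × 71.844) / 497.742 = 215.532/497.742 = 0.4330.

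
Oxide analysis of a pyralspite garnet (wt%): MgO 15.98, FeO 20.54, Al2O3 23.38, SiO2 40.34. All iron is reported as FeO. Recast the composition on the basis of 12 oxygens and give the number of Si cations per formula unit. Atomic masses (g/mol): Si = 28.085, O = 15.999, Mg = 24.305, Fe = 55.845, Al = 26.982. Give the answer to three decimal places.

2.970 Si apfu

15.98 wt% MgO ÷ 40.304 g/mol = 0.39649 mol, giving 0.39649 Mg and 0.39649 O.
20.54 wt% FeO ÷ 71.844 g/mol = 0.28590 mol, giving 0.28590 Fe and 0.28590 O.
23.38 wt% Al2O3 ÷ 101.961 g/mol = 0.22930 mol, giving 0.45860 Al and 0.68790 O.
40.34 wt% SiO2 ÷ 60.083 g/mol = 0.67140 mol, giving 0.67140 Si and 1.34280 O.
Oxygen sums to 2.71309; scaling by 12/2.71309 = 4.42300 puts the formula on 12 O.
Si: 0.67140 × 4.42300 = 2.970 atoms per formula unit.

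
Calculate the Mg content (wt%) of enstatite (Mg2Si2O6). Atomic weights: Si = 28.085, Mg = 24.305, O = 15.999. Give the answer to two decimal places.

Formula mass = 2×24.305 + 2×28.085 + 6×15.999 = 200.774 g/mol, of which 48.610 g is Mg.
So Mg makes up 48.610/200.774 = 0.2421 of the mass, i.e. 24.21%.

24.21 wt%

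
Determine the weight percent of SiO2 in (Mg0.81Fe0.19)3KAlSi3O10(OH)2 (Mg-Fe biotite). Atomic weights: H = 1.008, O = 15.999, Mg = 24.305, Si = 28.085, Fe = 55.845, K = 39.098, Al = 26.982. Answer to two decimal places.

Molar mass of (Mg0.81Fe0.19)3KAlSi3O10(OH)2 = 2.43·24.305 + 0.57·55.845 + 1·39.098 + 1·26.982 + 3·28.085 + 12·15.999 + 2·1.008 = 435.232 g/mol.
Each formula unit contains 3 Si, equivalent to 3/1 = 3.0000 mol SiO2.
M(SiO2) = 1×28.085 + 2×15.999 = 60.083 g/mol.
Mass of SiO2 per formula unit = 3.0000 × 60.083 = 180.249 g.
SiO2 wt% = 180.249 / 435.232 × 100 = 41.41%.

41.41 wt%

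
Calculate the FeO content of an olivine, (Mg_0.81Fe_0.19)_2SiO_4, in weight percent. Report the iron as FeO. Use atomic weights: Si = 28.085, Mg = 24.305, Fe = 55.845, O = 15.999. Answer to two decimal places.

17.88 wt%

Molar mass of (Mg_0.81Fe_0.19)_2SiO_4 = 1.62×24.305 + 0.38×55.845 + 1×28.085 + 4×15.999 = 152.676 g/mol.
Each formula unit contains 0.38 Fe, equivalent to 0.38/1 = 0.3800 mol FeO.
M(FeO) = 1×55.845 + 1×15.999 = 71.844 g/mol.
Mass of FeO per formula unit = 0.3800 × 71.844 = 27.301 g.
FeO wt% = 27.301 / 152.676 × 100 = 17.88%.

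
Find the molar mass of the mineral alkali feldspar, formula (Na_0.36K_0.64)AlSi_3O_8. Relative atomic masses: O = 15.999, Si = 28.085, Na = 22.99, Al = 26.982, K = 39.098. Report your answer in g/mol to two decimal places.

Na: 0.36 × 22.99 = 8.2764
K: 0.64 × 39.098 = 25.0227
Al: 1 × 26.982 = 26.9820
Si: 3 × 28.085 = 84.2550
O: 8 × 15.999 = 127.9920
Summing the contributions gives the formula mass.

272.53 g/mol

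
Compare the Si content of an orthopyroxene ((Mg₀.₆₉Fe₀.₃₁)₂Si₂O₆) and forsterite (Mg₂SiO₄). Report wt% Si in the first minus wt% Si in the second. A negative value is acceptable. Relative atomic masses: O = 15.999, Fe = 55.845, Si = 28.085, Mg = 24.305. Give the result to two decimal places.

First mineral: 56.170 g Si in 220.329 g formula = 25.49 wt% Si.
Second mineral: 28.085 g Si in 140.691 g formula = 19.96 wt% Si.
25.49% − 19.96% gives a difference of 5.53 percentage points.

5.53 percentage points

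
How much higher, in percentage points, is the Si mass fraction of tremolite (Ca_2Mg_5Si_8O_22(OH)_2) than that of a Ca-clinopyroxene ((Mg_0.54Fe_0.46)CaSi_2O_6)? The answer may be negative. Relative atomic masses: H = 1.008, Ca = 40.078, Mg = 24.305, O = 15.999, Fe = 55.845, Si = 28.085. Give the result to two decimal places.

3.35 percentage points

First mineral: 224.680 g Si in 812.353 g formula = 27.66 wt% Si.
Second mineral: 56.170 g Si in 231.055 g formula = 24.31 wt% Si.
27.66% − 24.31% gives a difference of 3.35 percentage points.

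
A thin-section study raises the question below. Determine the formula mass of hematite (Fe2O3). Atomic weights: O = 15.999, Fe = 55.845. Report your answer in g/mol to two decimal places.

The formula mass is the sum 2·55.845 + 3·15.999.

159.69 g/mol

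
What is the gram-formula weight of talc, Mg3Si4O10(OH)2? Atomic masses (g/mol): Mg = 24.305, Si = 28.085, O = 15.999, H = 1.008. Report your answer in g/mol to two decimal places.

379.26 g/mol

Mg: 3 × 24.305 = 72.9150
Si: 4 × 28.085 = 112.3400
O: 12 × 15.999 = 191.9880
H: 2 × 1.008 = 2.0160
Summing the contributions gives the formula mass.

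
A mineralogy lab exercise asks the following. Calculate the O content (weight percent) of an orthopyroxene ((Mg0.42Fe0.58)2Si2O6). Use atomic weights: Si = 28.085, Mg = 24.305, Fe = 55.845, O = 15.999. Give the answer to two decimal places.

M((Mg0.42Fe0.58)2Si2O6) = 237.360 g/mol.
O contributes 6 × 15.999 = 95.994 g per mole.
95.994/237.360 = 0.4044 → 40.44%.

40.44 weight percent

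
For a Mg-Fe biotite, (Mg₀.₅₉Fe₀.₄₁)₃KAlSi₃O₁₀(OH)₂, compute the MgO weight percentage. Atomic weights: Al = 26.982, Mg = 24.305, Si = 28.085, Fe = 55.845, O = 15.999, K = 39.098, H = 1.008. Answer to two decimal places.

Formula mass = 456.048 g/mol.
1.77 Mg → 1.7700 mol MgO per formula unit; M(MgO) = 40.304, so MgO mass = 71.338 g.
71.338/456.048 × 100 = 15.64 wt%.

15.64 wt%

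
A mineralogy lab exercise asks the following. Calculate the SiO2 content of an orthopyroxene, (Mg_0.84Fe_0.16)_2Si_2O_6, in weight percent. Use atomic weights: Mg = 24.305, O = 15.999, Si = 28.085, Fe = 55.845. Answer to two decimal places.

Formula mass = 210.867 g/mol.
2 Si → 2.0000 mol SiO2 per formula unit; M(SiO2) = 60.083, so SiO2 mass = 120.166 g.
120.166/210.867 × 100 = 56.99 wt%.

56.99 wt%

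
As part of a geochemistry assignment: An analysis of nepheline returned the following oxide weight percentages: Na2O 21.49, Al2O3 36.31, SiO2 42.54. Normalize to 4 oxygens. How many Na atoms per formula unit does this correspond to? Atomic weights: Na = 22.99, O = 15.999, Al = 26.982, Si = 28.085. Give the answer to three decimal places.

Na2O: 21.49/61.979 = 0.34673 mol → 0.69346 mol Na, 0.34673 mol O.
Al2O3: 36.31/101.961 = 0.35612 mol → 0.71224 mol Al, 1.06836 mol O.
SiO2: 42.54/60.083 = 0.70802 mol → 0.70802 mol Si, 1.41604 mol O.
Total oxygen = 2.83113 mol. Normalization factor = 4/2.83113 = 1.41286.
Na per 4 O = 0.69346 × 1.41286 = 0.980.

0.980 Na apfu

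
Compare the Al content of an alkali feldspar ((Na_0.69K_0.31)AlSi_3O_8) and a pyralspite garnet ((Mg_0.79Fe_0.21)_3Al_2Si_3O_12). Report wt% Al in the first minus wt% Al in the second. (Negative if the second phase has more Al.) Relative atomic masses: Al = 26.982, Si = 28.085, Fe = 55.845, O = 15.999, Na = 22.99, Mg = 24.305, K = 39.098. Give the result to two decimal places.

M((Na_0.69K_0.31)AlSi_3O_8) = 267.212 g/mol, so wt% Al = 26.982/267.212 × 100 = 10.10%.
M((Mg_0.79Fe_0.21)_3Al_2Si_3O_12) = 422.992 g/mol, so wt% Al = 53.964/422.992 × 100 = 12.76%.
10.10 − 12.76 = -2.66 pp.

-2.66 percentage points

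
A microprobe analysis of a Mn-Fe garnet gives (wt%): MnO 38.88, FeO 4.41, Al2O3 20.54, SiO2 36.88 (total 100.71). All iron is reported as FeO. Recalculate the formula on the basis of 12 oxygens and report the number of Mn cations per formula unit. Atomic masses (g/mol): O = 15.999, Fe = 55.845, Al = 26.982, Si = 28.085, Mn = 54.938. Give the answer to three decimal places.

2.694 Mn apfu

MnO: 38.88/70.937 = 0.54809 mol → 0.54809 mol Mn, 0.54809 mol O.
FeO: 4.41/71.844 = 0.06138 mol → 0.06138 mol Fe, 0.06138 mol O.
Al2O3: 20.54/101.961 = 0.20145 mol → 0.40290 mol Al, 0.60435 mol O.
SiO2: 36.88/60.083 = 0.61382 mol → 0.61382 mol Si, 1.22764 mol O.
Total oxygen = 2.44146 mol. Normalization factor = 12/2.44146 = 4.91509.
Mn per 12 O = 0.54809 × 4.91509 = 2.694.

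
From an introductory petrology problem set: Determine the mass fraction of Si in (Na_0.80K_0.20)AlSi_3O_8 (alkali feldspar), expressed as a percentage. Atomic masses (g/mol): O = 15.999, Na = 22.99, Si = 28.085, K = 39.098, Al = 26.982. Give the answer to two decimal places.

Formula mass = 0.80·22.99 + 0.20·39.098 + 1·26.982 + 3·28.085 + 8·15.999 = 265.441 g/mol, of which 84.255 g is Si.
So Si makes up 84.255/265.441 = 0.3174 of the mass, i.e. 31.74%.

31.74 weight percent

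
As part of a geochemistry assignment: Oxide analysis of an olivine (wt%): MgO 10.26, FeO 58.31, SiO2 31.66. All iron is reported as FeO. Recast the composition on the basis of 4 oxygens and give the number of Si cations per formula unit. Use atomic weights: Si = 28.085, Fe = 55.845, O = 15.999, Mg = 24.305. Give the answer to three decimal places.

0.994 Si apfu

MgO (M=40.304): mol = 0.25457; Mg = 0.25457, O = 0.25457.
FeO (M=71.844): mol = 0.81162; Fe = 0.81162, O = 0.81162.
SiO2 (M=60.083): mol = 0.52694; Si = 0.52694, O = 1.05388.
ΣO = 2.12007; factor = 4/ΣO = 1.88673.
Si apfu = 0.52694 × 1.88673 = 0.994.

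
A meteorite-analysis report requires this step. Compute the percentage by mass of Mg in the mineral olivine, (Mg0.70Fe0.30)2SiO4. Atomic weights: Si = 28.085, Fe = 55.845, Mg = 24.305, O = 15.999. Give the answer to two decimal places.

21.32 mass %

Molar mass of (Mg0.70Fe0.30)2SiO4: 1.40×24.305 + 0.60×55.845 + 1×28.085 + 4×15.999 = 159.615 g/mol.
Mass of Mg per formula unit: 1.40 × 24.305 = 34.027 g.
Weight fraction Mg = 34.027 / 159.615 = 0.2132.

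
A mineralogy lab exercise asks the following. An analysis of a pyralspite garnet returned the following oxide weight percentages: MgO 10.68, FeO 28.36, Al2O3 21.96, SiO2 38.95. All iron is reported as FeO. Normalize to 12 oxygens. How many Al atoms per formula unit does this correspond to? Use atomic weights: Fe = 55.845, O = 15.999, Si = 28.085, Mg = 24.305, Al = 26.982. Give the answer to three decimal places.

1.986 Al apfu

MgO (M=40.304): mol = 0.26499; Mg = 0.26499, O = 0.26499.
FeO (M=71.844): mol = 0.39474; Fe = 0.39474, O = 0.39474.
Al2O3 (M=101.961): mol = 0.21538; Al = 0.43076, O = 0.64614.
SiO2 (M=60.083): mol = 0.64827; Si = 0.64827, O = 1.29654.
ΣO = 2.60241; factor = 12/ΣO = 4.61111.
Al apfu = 0.43076 × 4.61111 = 1.986.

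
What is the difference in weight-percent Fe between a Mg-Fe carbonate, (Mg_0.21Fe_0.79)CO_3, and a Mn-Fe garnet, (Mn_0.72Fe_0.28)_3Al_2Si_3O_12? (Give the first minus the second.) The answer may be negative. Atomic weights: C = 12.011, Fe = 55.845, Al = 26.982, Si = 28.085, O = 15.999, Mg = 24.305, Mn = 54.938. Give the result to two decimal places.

First mineral: 44.118 g Fe in 109.230 g formula = 40.39 wt% Fe.
Second mineral: 46.910 g Fe in 495.783 g formula = 9.46 wt% Fe.
40.39% − 9.46% gives a difference of 30.93 percentage points.

30.93 percentage points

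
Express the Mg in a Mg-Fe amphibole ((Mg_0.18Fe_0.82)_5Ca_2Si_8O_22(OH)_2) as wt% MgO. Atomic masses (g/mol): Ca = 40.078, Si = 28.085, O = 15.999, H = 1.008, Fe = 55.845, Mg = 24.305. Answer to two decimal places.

Molar mass of (Mg_0.18Fe_0.82)_5Ca_2Si_8O_22(OH)_2 = 0.90×24.305 + 4.10×55.845 + 2×40.078 + 8×28.085 + 24×15.999 + 2×1.008 = 941.667 g/mol.
Each formula unit contains 0.90 Mg, equivalent to 0.90/1 = 0.9000 mol MgO.
M(MgO) = 1×24.305 + 1×15.999 = 40.304 g/mol.
Mass of MgO per formula unit = 0.9000 × 40.304 = 36.274 g.
MgO wt% = 36.274 / 941.667 × 100 = 3.85%.

3.85 wt%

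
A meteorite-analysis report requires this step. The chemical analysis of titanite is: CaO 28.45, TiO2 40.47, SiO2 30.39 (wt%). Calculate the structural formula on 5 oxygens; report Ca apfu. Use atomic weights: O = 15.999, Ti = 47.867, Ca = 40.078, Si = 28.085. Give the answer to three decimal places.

1.002 Ca apfu

CaO (M=56.077): mol = 0.50734; Ca = 0.50734, O = 0.50734.
TiO2 (M=79.865): mol = 0.50673; Ti = 0.50673, O = 1.01346.
SiO2 (M=60.083): mol = 0.50580; Si = 0.50580, O = 1.01160.
ΣO = 2.53240; factor = 5/ΣO = 1.97441.
Ca apfu = 0.50734 × 1.97441 = 1.002.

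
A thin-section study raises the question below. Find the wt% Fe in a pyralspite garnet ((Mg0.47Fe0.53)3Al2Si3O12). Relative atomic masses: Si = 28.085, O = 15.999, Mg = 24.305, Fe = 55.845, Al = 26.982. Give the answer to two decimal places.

19.59 wt%

M((Mg0.47Fe0.53)3Al2Si3O12) = 453.271 g/mol.
Fe contributes 1.59 × 55.845 = 88.794 g per mole.
88.794/453.271 = 0.1959 → 19.59%.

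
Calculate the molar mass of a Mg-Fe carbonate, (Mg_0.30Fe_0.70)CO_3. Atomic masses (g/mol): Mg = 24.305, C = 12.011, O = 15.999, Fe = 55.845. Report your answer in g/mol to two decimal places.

Mg: 0.30 × 24.305 = 7.2915
Fe: 0.70 × 55.845 = 39.0915
C: 1 × 12.011 = 12.0110
O: 3 × 15.999 = 47.9970
Summing the contributions gives the formula mass.

106.39 g/mol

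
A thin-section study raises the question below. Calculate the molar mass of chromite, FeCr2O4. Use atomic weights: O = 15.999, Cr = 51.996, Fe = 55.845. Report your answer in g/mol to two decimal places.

Fe: 1 × 55.845 = 55.8450
Cr: 2 × 51.996 = 103.9920
O: 4 × 15.999 = 63.9960
Summing the contributions gives the formula mass.

223.83 g/mol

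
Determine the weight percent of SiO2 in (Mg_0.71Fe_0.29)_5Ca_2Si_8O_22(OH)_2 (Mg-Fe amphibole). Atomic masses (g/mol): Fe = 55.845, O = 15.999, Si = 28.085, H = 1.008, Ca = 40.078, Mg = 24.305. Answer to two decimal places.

M((Mg_0.71Fe_0.29)_5Ca_2Si_8O_22(OH)_2) = 858.086 g/mol; M(SiO2) = 60.083 g/mol.
Moles SiO2 per formula unit = 8 Si ÷ 1 = 8.0000.
SiO2 fraction = (8.0000 × 60.083) / 858.086 = 480.664/858.086 = 0.5602.

56.02 wt%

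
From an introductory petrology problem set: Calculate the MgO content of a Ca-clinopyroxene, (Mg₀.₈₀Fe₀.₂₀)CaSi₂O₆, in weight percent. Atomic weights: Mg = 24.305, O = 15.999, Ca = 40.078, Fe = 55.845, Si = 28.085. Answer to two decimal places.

Molar mass of (Mg₀.₈₀Fe₀.₂₀)CaSi₂O₆ = 0.80*24.305 + 0.20*55.845 + 1*40.078 + 2*28.085 + 6*15.999 = 222.855 g/mol.
Each formula unit contains 0.80 Mg, equivalent to 0.80/1 = 0.8000 mol MgO.
M(MgO) = 1×24.305 + 1×15.999 = 40.304 g/mol.
Mass of MgO per formula unit = 0.8000 × 40.304 = 32.243 g.
MgO wt% = 32.243 / 222.855 × 100 = 14.47%.

14.47 wt%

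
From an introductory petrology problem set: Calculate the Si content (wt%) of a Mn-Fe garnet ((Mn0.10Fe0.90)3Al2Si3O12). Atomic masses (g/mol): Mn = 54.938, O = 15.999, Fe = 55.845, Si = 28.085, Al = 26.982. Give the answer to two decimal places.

Formula mass = 0.30×54.938 + 2.70×55.845 + 2×26.982 + 3×28.085 + 12×15.999 = 497.470 g/mol, of which 84.255 g is Si.
So Si makes up 84.255/497.470 = 0.1694 of the mass, i.e. 16.94%.

16.94 wt%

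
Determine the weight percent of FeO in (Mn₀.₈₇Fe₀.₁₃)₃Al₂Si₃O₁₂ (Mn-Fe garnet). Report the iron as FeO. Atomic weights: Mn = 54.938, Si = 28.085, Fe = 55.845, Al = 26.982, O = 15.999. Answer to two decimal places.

5.66 wt%

Molar mass of (Mn₀.₈₇Fe₀.₁₃)₃Al₂Si₃O₁₂ = 2.61*54.938 + 0.39*55.845 + 2*26.982 + 3*28.085 + 12*15.999 = 495.375 g/mol.
Each formula unit contains 0.39 Fe, equivalent to 0.39/1 = 0.3900 mol FeO.
M(FeO) = 1×55.845 + 1×15.999 = 71.844 g/mol.
Mass of FeO per formula unit = 0.3900 × 71.844 = 28.019 g.
FeO wt% = 28.019 / 495.375 × 100 = 5.66%.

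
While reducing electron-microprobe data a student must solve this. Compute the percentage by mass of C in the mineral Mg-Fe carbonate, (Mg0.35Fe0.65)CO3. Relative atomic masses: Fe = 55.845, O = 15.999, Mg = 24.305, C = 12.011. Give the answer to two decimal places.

M((Mg0.35Fe0.65)CO3) = 104.814 g/mol.
C contributes 1 × 12.011 = 12.011 g per mole.
12.011/104.814 = 0.1146 → 11.46%.

11.46 mass %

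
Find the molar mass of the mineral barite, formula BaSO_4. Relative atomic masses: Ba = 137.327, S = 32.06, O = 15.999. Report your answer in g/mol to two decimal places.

233.38 g/mol

The formula mass is the sum 1×137.327 + 1×32.06 + 4×15.999.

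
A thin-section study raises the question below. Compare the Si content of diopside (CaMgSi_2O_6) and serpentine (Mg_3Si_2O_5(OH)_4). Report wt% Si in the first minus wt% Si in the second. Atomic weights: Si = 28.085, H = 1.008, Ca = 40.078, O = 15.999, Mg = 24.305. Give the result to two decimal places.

Si in CaMgSi_2O_6: molar mass 216.547 g/mol; 2×28.085 = 56.170 g → 25.94 wt%.
Si in Mg_3Si_2O_5(OH)_4: molar mass 277.108 g/mol; 2×28.085 = 56.170 g → 20.27 wt%.
Difference = 25.94 − 20.27 = 5.67 percentage points.

5.67 percentage points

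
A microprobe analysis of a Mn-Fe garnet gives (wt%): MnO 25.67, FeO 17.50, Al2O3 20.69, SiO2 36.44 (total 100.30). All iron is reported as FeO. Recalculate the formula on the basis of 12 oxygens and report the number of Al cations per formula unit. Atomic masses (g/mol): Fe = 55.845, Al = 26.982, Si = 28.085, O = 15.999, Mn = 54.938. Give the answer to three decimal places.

MnO: 25.67/70.937 = 0.36187 mol → 0.36187 mol Mn, 0.36187 mol O.
FeO: 17.50/71.844 = 0.24358 mol → 0.24358 mol Fe, 0.24358 mol O.
Al2O3: 20.69/101.961 = 0.20292 mol → 0.40584 mol Al, 0.60876 mol O.
SiO2: 36.44/60.083 = 0.60649 mol → 0.60649 mol Si, 1.21298 mol O.
Total oxygen = 2.42719 mol. Normalization factor = 12/2.42719 = 4.94399.
Al per 12 O = 0.40584 × 4.94399 = 2.006.

2.006 Al apfu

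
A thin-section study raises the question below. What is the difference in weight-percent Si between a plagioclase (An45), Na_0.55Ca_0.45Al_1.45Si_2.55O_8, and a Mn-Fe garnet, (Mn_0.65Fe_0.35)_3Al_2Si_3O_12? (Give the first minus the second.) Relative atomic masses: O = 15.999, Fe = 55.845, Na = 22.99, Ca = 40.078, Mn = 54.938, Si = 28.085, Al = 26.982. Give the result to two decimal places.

9.59 percentage points

M(Na_0.55Ca_0.45Al_1.45Si_2.55O_8) = 269.412 g/mol, so wt% Si = 71.617/269.412 × 100 = 26.58%.
M((Mn_0.65Fe_0.35)_3Al_2Si_3O_12) = 495.973 g/mol, so wt% Si = 84.255/495.973 × 100 = 16.99%.
26.58 − 16.99 = 9.59 pp.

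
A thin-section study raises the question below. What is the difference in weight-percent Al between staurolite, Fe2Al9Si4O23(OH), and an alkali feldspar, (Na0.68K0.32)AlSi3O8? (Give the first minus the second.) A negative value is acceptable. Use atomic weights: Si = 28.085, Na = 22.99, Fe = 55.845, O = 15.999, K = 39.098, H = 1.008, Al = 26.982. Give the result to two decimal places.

Al in Fe2Al9Si4O23(OH): molar mass 851.852 g/mol; 9×26.982 = 242.838 g → 28.51 wt%.
Al in (Na0.68K0.32)AlSi3O8: molar mass 267.374 g/mol; 1×26.982 = 26.982 g → 10.09 wt%.
Difference = 28.51 − 10.09 = 18.42 percentage points.

18.42 percentage points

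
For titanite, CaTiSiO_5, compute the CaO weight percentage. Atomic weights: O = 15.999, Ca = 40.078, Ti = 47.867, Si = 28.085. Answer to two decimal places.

Molar mass of CaTiSiO_5 = 1·40.078 + 1·47.867 + 1·28.085 + 5·15.999 = 196.025 g/mol.
Each formula unit contains 1 Ca, equivalent to 1/1 = 1.0000 mol CaO.
M(CaO) = 1×40.078 + 1×15.999 = 56.077 g/mol.
Mass of CaO per formula unit = 1.0000 × 56.077 = 56.077 g.
CaO wt% = 56.077 / 196.025 × 100 = 28.61%.

28.61 wt%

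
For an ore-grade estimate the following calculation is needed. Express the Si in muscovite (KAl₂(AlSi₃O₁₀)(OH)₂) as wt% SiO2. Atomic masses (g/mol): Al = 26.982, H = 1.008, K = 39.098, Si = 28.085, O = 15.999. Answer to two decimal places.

45.25 wt%

Molar mass of KAl₂(AlSi₃O₁₀)(OH)₂ = 1*39.098 + 3*26.982 + 3*28.085 + 12*15.999 + 2*1.008 = 398.303 g/mol.
Each formula unit contains 3 Si, equivalent to 3/1 = 3.0000 mol SiO2.
M(SiO2) = 1×28.085 + 2×15.999 = 60.083 g/mol.
Mass of SiO2 per formula unit = 3.0000 × 60.083 = 180.249 g.
SiO2 wt% = 180.249 / 398.303 × 100 = 45.25%.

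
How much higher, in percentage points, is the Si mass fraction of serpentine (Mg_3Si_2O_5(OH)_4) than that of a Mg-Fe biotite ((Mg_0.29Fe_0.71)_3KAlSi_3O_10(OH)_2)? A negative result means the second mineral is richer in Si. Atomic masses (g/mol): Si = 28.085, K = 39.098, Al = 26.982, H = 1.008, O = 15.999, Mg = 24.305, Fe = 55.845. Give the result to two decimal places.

M(Mg_3Si_2O_5(OH)_4) = 277.108 g/mol, so wt% Si = 56.170/277.108 × 100 = 20.27%.
M((Mg_0.29Fe_0.71)_3KAlSi_3O_10(OH)_2) = 484.434 g/mol, so wt% Si = 84.255/484.434 × 100 = 17.39%.
20.27 − 17.39 = 2.88 pp.

2.88 percentage points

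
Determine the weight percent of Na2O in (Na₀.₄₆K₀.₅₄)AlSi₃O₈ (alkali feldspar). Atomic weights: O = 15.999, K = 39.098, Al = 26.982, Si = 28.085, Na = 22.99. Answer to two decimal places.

5.26 wt%

Molar mass of (Na₀.₄₆K₀.₅₄)AlSi₃O₈ = 0.46×22.99 + 0.54×39.098 + 1×26.982 + 3×28.085 + 8×15.999 = 270.917 g/mol.
Each formula unit contains 0.46 Na, equivalent to 0.46/2 = 0.2300 mol Na2O.
M(Na2O) = 2×22.99 + 1×15.999 = 61.979 g/mol.
Mass of Na2O per formula unit = 0.2300 × 61.979 = 14.255 g.
Na2O wt% = 14.255 / 270.917 × 100 = 5.26%.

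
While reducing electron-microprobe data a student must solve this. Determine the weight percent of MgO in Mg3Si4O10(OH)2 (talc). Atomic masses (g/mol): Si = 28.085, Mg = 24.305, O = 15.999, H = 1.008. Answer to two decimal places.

31.88 wt%

Formula mass = 379.259 g/mol.
3 Mg → 3.0000 mol MgO per formula unit; M(MgO) = 40.304, so MgO mass = 120.912 g.
120.912/379.259 × 100 = 31.88 wt%.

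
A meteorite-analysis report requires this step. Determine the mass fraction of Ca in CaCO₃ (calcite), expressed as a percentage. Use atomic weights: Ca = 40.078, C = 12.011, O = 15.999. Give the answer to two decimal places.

40.04 mass %

Formula mass = 1*40.078 + 1*12.011 + 3*15.999 = 100.086 g/mol, of which 40.078 g is Ca.
So Ca makes up 40.078/100.086 = 0.4004 of the mass, i.e. 40.04%.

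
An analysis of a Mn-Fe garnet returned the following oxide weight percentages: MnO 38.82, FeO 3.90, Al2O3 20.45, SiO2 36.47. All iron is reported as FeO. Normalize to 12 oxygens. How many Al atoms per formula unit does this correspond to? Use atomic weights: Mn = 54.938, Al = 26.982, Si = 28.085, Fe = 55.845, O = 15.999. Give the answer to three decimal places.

MnO (M=70.937): mol = 0.54725; Mn = 0.54725, O = 0.54725.
FeO (M=71.844): mol = 0.05428; Fe = 0.05428, O = 0.05428.
Al2O3 (M=101.961): mol = 0.20057; Al = 0.40114, O = 0.60171.
SiO2 (M=60.083): mol = 0.60699; Si = 0.60699, O = 1.21398.
ΣO = 2.41722; factor = 12/ΣO = 4.96438.
Al apfu = 0.40114 × 4.96438 = 1.991.

1.991 Al apfu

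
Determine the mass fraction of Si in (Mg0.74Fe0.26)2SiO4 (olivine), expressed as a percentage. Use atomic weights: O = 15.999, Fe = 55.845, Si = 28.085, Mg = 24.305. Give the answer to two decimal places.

Formula mass = 1.48·24.305 + 0.52·55.845 + 1·28.085 + 4·15.999 = 157.092 g/mol, of which 28.085 g is Si.
So Si makes up 28.085/157.092 = 0.1788 of the mass, i.e. 17.88%.

17.88 weight percent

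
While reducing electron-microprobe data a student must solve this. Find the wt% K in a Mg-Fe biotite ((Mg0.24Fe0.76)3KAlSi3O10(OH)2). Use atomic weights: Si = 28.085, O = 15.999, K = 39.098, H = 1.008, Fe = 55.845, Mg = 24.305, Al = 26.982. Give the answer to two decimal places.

7.99 wt%

M((Mg0.24Fe0.76)3KAlSi3O10(OH)2) = 489.165 g/mol.
K contributes 1 × 39.098 = 39.098 g per mole.
39.098/489.165 = 0.0799 → 7.99%.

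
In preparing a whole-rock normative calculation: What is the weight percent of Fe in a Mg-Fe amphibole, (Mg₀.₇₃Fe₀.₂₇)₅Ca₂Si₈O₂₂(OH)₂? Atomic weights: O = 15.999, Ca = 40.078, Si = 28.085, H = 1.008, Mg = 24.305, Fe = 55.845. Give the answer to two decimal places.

8.82 mass %

M((Mg₀.₇₃Fe₀.₂₇)₅Ca₂Si₈O₂₂(OH)₂) = 854.932 g/mol.
Fe contributes 1.35 × 55.845 = 75.391 g per mole.
75.391/854.932 = 0.0882 → 8.82%.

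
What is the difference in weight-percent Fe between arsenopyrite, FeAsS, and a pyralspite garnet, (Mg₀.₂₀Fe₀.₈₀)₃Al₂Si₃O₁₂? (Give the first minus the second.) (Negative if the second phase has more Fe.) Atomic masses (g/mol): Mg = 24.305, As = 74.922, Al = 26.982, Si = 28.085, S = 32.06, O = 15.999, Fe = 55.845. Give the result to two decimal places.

6.31 percentage points

Fe in FeAsS: molar mass 162.827 g/mol; 1×55.845 = 55.845 g → 34.30 wt%.
Fe in (Mg₀.₂₀Fe₀.₈₀)₃Al₂Si₃O₁₂: molar mass 478.818 g/mol; 2.40×55.845 = 134.028 g → 27.99 wt%.
Difference = 34.30 − 27.99 = 6.31 percentage points.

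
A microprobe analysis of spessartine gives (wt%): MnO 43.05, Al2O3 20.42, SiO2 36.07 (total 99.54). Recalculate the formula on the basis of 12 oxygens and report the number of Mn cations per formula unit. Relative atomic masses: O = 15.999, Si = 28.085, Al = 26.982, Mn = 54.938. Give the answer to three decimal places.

MnO (M=70.937): mol = 0.60688; Mn = 0.60688, O = 0.60688.
Al2O3 (M=101.961): mol = 0.20027; Al = 0.40054, O = 0.60081.
SiO2 (M=60.083): mol = 0.60034; Si = 0.60034, O = 1.20068.
ΣO = 2.40837; factor = 12/ΣO = 4.98262.
Mn apfu = 0.60688 × 4.98262 = 3.024.

3.024 Mn apfu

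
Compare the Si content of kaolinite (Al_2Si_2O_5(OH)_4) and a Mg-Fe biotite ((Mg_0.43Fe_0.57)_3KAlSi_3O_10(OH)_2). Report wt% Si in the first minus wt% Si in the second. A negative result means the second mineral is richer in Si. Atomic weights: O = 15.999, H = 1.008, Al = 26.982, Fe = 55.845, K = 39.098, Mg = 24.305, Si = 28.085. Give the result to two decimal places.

Si in Al_2Si_2O_5(OH)_4: molar mass 258.157 g/mol; 2×28.085 = 56.170 g → 21.76 wt%.
Si in (Mg_0.43Fe_0.57)_3KAlSi_3O_10(OH)_2: molar mass 471.187 g/mol; 3×28.085 = 84.255 g → 17.88 wt%.
Difference = 21.76 − 17.88 = 3.88 percentage points.

3.88 percentage points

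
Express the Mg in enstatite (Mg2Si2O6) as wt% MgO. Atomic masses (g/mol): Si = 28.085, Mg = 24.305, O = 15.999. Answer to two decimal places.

40.15 wt%

Formula mass = 200.774 g/mol.
2 Mg → 2.0000 mol MgO per formula unit; M(MgO) = 40.304, so MgO mass = 80.608 g.
80.608/200.774 × 100 = 40.15 wt%.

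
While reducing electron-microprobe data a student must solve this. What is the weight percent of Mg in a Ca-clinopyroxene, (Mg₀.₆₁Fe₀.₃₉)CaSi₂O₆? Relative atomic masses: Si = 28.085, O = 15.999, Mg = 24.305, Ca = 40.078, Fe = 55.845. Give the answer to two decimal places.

6.48 mass %

Molar mass of (Mg₀.₆₁Fe₀.₃₉)CaSi₂O₆: 0.61×24.305 + 0.39×55.845 + 1×40.078 + 2×28.085 + 6×15.999 = 228.848 g/mol.
Mass of Mg per formula unit: 0.61 × 24.305 = 14.826 g.
Weight fraction Mg = 14.826 / 228.848 = 0.0648.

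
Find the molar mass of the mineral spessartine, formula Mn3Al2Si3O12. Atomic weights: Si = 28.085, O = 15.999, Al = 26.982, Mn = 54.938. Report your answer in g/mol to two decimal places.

495.02 g/mol

M = 3(54.938) + 2(26.982) + 3(28.085) + 12(15.999)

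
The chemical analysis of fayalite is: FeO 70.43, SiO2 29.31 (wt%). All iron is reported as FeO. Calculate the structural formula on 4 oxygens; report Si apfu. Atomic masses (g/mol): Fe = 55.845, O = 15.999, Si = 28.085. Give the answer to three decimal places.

FeO (M=71.844): mol = 0.98032; Fe = 0.98032, O = 0.98032.
SiO2 (M=60.083): mol = 0.48783; Si = 0.48783, O = 0.97566.
ΣO = 1.95598; factor = 4/ΣO = 2.04501.
Si apfu = 0.48783 × 2.04501 = 0.998.

0.998 Si apfu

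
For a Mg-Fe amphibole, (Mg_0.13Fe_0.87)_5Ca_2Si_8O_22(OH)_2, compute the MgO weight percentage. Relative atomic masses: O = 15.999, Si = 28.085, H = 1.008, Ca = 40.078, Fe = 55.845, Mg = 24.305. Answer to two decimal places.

Molar mass of (Mg_0.13Fe_0.87)_5Ca_2Si_8O_22(OH)_2 = 0.65×24.305 + 4.35×55.845 + 2×40.078 + 8×28.085 + 24×15.999 + 2×1.008 = 949.552 g/mol.
Each formula unit contains 0.65 Mg, equivalent to 0.65/1 = 0.6500 mol MgO.
M(MgO) = 1×24.305 + 1×15.999 = 40.304 g/mol.
Mass of MgO per formula unit = 0.6500 × 40.304 = 26.198 g.
MgO wt% = 26.198 / 949.552 × 100 = 2.76%.

2.76 wt%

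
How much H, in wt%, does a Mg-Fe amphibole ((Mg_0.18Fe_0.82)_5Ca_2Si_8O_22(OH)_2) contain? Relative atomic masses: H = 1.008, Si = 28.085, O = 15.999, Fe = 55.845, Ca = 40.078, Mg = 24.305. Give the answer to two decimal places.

Formula mass = 0.90×24.305 + 4.10×55.845 + 2×40.078 + 8×28.085 + 24×15.999 + 2×1.008 = 941.667 g/mol, of which 2.016 g is H.
So H makes up 2.016/941.667 = 0.0021 of the mass, i.e. 0.21%.

0.21 wt%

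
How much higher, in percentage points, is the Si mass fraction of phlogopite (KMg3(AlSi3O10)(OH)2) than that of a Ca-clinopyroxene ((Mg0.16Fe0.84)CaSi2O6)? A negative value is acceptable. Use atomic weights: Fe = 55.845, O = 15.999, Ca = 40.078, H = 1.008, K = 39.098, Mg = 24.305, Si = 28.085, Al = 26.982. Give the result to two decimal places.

-2.92 percentage points

Si in KMg3(AlSi3O10)(OH)2: molar mass 417.254 g/mol; 3×28.085 = 84.255 g → 20.19 wt%.
Si in (Mg0.16Fe0.84)CaSi2O6: molar mass 243.041 g/mol; 2×28.085 = 56.170 g → 23.11 wt%.
Difference = 20.19 − 23.11 = -2.92 percentage points.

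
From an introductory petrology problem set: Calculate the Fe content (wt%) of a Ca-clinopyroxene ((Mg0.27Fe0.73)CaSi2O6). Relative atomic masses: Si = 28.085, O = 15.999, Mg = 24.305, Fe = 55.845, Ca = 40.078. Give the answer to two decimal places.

17.02 wt%

Formula mass = 0.27×24.305 + 0.73×55.845 + 1×40.078 + 2×28.085 + 6×15.999 = 239.571 g/mol, of which 40.767 g is Fe.
So Fe makes up 40.767/239.571 = 0.1702 of the mass, i.e. 17.02%.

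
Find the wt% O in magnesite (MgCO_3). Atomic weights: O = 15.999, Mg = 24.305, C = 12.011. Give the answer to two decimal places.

56.93 weight percent

Formula mass = 1*24.305 + 1*12.011 + 3*15.999 = 84.313 g/mol, of which 47.997 g is O.
So O makes up 47.997/84.313 = 0.5693 of the mass, i.e. 56.93%.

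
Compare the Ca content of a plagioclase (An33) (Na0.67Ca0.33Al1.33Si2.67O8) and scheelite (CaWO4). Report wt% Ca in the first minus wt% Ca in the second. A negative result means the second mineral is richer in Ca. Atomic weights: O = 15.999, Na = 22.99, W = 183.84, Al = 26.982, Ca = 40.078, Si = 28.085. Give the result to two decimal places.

First mineral: 13.226 g Ca in 267.494 g formula = 4.94 wt% Ca.
Second mineral: 40.078 g Ca in 287.914 g formula = 13.92 wt% Ca.
4.94% − 13.92% gives a difference of -8.98 percentage points.

-8.98 percentage points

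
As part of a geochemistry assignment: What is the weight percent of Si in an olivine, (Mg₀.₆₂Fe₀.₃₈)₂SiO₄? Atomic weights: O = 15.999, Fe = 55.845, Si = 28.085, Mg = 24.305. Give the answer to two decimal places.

M((Mg₀.₆₂Fe₀.₃₈)₂SiO₄) = 164.661 g/mol.
Si contributes 1 × 28.085 = 28.085 g per mole.
28.085/164.661 = 0.1706 → 17.06%.

17.06 weight percent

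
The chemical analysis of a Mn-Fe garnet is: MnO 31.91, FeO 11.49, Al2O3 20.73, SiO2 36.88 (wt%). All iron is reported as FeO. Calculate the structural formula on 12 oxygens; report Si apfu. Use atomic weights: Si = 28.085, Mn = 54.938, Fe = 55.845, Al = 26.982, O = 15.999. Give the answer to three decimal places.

31.91 wt% MnO ÷ 70.937 g/mol = 0.44984 mol, giving 0.44984 Mn and 0.44984 O.
11.49 wt% FeO ÷ 71.844 g/mol = 0.15993 mol, giving 0.15993 Fe and 0.15993 O.
20.73 wt% Al2O3 ÷ 101.961 g/mol = 0.20331 mol, giving 0.40662 Al and 0.60993 O.
36.88 wt% SiO2 ÷ 60.083 g/mol = 0.61382 mol, giving 0.61382 Si and 1.22764 O.
Oxygen sums to 2.44734; scaling by 12/2.44734 = 4.90328 puts the formula on 12 O.
Si: 0.61382 × 4.90328 = 3.010 atoms per formula unit.

3.010 Si apfu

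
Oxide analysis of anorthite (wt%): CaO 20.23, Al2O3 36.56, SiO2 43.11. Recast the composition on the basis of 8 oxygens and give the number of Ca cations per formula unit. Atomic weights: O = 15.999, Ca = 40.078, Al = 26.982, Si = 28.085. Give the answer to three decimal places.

CaO (M=56.077): mol = 0.36075; Ca = 0.36075, O = 0.36075.
Al2O3 (M=101.961): mol = 0.35857; Al = 0.71714, O = 1.07571.
SiO2 (M=60.083): mol = 0.71751; Si = 0.71751, O = 1.43502.
ΣO = 2.87148; factor = 8/ΣO = 2.78602.
Ca apfu = 0.36075 × 2.78602 = 1.005.

1.005 Ca apfu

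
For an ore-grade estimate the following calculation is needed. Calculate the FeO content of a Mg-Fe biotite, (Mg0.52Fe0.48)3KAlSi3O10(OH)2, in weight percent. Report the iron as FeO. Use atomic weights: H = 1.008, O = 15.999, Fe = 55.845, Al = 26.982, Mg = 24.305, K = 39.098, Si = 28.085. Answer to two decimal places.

M((Mg0.52Fe0.48)3KAlSi3O10(OH)2) = 462.672 g/mol; M(FeO) = 71.844 g/mol.
Moles FeO per formula unit = 1.44 Fe ÷ 1 = 1.4400.
FeO fraction = (1.4400 × 71.844) / 462.672 = 103.455/462.672 = 0.2236.

22.36 wt%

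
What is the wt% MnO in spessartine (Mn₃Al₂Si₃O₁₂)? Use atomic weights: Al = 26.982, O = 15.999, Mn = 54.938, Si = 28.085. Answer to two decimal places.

Formula mass = 495.021 g/mol.
3 Mn → 3.0000 mol MnO per formula unit; M(MnO) = 70.937, so MnO mass = 212.811 g.
212.811/495.021 × 100 = 42.99 wt%.

42.99 wt%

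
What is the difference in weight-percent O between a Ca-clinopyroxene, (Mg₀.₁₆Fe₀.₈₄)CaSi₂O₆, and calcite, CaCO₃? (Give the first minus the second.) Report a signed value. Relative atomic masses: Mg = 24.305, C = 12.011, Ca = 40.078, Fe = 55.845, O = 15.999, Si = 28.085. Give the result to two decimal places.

M((Mg₀.₁₆Fe₀.₈₄)CaSi₂O₆) = 243.041 g/mol, so wt% O = 95.994/243.041 × 100 = 39.50%.
M(CaCO₃) = 100.086 g/mol, so wt% O = 47.997/100.086 × 100 = 47.96%.
39.50 − 47.96 = -8.46 pp.

-8.46 percentage points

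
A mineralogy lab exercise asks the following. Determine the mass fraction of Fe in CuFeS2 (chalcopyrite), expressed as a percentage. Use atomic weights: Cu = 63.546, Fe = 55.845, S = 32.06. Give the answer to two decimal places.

Formula mass = 1*63.546 + 1*55.845 + 2*32.06 = 183.511 g/mol, of which 55.845 g is Fe.
So Fe makes up 55.845/183.511 = 0.3043 of the mass, i.e. 30.43%.

30.43 weight percent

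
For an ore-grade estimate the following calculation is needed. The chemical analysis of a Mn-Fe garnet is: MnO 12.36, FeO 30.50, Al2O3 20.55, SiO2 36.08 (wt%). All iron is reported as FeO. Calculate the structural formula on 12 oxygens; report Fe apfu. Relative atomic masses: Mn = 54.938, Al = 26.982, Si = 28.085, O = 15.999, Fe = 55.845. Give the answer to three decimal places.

2.119 Fe apfu

12.36 wt% MnO ÷ 70.937 g/mol = 0.17424 mol, giving 0.17424 Mn and 0.17424 O.
30.50 wt% FeO ÷ 71.844 g/mol = 0.42453 mol, giving 0.42453 Fe and 0.42453 O.
20.55 wt% Al2O3 ÷ 101.961 g/mol = 0.20155 mol, giving 0.40310 Al and 0.60465 O.
36.08 wt% SiO2 ÷ 60.083 g/mol = 0.60050 mol, giving 0.60050 Si and 1.20100 O.
Oxygen sums to 2.40442; scaling by 12/2.40442 = 4.99081 puts the formula on 12 O.
Fe: 0.42453 × 4.99081 = 2.119 atoms per formula unit.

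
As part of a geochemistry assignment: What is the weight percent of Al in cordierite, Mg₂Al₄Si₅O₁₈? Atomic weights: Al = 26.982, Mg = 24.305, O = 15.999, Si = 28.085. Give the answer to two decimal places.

18.45 wt%

M(Mg₂Al₄Si₅O₁₈) = 584.945 g/mol.
Al contributes 4 × 26.982 = 107.928 g per mole.
107.928/584.945 = 0.1845 → 18.45%.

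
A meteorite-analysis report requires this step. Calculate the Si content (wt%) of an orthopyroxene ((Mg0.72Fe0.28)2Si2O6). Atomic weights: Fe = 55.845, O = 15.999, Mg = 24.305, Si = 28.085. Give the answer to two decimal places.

Molar mass of (Mg0.72Fe0.28)2Si2O6: 1.44·24.305 + 0.56·55.845 + 2·28.085 + 6·15.999 = 218.436 g/mol.
Mass of Si per formula unit: 2 × 28.085 = 56.170 g.
Weight fraction Si = 56.170 / 218.436 = 0.2571.

25.71 wt%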